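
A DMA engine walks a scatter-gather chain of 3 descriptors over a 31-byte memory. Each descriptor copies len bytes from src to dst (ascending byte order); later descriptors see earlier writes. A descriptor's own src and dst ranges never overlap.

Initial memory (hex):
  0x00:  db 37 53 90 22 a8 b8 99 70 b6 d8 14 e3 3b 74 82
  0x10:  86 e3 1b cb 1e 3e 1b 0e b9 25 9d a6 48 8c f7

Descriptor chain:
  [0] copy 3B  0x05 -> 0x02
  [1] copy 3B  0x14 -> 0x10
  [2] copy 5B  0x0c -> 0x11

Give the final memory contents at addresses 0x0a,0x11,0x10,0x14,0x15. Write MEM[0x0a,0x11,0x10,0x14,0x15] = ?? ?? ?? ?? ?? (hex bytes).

D0: mem[0x02..0x04] <- [a8 b8 99]
D1: mem[0x10..0x12] <- [1e 3e 1b]
D2: mem[0x11..0x15] <- [e3 3b 74 82 1e]
query mem[0x0a]=0xd8, mem[0x11]=0xe3, mem[0x10]=0x1e, mem[0x14]=0x82, mem[0x15]=0x1e

MEM[0x0a,0x11,0x10,0x14,0x15] = d8 e3 1e 82 1e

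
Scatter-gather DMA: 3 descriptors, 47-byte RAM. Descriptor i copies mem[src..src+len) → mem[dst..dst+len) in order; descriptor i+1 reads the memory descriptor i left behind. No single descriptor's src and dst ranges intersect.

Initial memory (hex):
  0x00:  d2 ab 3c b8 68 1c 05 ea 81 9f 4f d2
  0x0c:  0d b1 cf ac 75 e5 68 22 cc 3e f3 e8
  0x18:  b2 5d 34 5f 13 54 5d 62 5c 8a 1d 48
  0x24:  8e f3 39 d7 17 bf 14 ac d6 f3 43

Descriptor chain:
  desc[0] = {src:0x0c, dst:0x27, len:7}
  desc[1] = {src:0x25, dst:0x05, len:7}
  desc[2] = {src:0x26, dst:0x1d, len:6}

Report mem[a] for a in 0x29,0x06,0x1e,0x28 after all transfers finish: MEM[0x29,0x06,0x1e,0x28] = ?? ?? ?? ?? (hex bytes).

#0 dst[0x27+7] := {0x0d,0xb1,0xcf,0xac,0x75,0xe5,0x68}
#1 dst[0x05+7] := {0xf3,0x39,0x0d,0xb1,0xcf,0xac,0x75}
#2 dst[0x1d+6] := {0x39,0x0d,0xb1,0xcf,0xac,0x75}
query mem[0x29]=0xcf, mem[0x06]=0x39, mem[0x1e]=0x0d, mem[0x28]=0xb1

MEM[0x29,0x06,0x1e,0x28] = cf 39 0d b1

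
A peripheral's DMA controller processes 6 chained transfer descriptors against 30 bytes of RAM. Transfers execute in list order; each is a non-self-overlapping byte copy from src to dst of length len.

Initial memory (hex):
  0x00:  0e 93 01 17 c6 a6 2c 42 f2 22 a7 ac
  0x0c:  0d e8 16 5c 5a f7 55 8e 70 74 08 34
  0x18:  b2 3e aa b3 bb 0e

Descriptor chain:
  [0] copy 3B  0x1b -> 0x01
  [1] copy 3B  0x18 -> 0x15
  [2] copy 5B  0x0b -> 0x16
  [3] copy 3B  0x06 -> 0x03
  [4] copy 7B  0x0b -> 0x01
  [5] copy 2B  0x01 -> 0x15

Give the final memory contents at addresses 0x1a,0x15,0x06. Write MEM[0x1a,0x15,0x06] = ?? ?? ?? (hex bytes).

MEM[0x1a,0x15,0x06] = 5c ac 5a

  after D0: wrote 3B at 0x01 = b3bb0e
  after D1: wrote 3B at 0x15 = b23eaa
  after D2: wrote 5B at 0x16 = ac0de8165c
  after D3: wrote 3B at 0x03 = 2c42f2
  after D4: wrote 7B at 0x01 = ac0de8165c5af7
  after D5: wrote 2B at 0x15 = ac0d
query mem[0x1a]=0x5c, mem[0x15]=0xac, mem[0x06]=0x5a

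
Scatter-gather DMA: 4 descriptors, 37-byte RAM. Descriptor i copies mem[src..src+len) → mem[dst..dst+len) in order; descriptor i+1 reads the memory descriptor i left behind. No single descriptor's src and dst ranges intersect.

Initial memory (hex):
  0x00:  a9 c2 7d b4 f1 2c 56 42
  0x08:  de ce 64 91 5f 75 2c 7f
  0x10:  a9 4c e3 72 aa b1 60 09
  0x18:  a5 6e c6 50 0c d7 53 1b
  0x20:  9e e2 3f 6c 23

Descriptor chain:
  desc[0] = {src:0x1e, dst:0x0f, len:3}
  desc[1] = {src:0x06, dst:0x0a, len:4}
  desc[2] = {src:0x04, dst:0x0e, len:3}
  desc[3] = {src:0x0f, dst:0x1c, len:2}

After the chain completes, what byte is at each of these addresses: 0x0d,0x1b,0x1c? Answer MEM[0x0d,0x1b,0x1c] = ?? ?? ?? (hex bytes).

#0 dst[0x0f+3] := {0x53,0x1b,0x9e}
#1 dst[0x0a+4] := {0x56,0x42,0xde,0xce}
#2 dst[0x0e+3] := {0xf1,0x2c,0x56}
#3 dst[0x1c+2] := {0x2c,0x56}
query mem[0x0d]=0xce, mem[0x1b]=0x50, mem[0x1c]=0x2c

MEM[0x0d,0x1b,0x1c] = ce 50 2c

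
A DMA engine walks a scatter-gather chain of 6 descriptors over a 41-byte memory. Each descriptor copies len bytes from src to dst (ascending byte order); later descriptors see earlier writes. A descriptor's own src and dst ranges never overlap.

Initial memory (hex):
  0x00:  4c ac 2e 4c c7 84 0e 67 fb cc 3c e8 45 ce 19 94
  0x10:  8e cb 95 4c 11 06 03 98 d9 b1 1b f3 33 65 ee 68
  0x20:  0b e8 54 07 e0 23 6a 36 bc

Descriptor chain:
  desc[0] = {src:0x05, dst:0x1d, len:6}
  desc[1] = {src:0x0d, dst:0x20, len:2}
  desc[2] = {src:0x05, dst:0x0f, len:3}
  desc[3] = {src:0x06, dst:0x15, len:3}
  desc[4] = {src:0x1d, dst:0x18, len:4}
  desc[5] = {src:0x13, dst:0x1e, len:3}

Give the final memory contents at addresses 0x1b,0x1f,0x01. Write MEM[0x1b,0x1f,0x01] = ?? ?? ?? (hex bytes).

MEM[0x1b,0x1f,0x01] = ce 11 ac

D0: mem[0x1d..0x22] <- [84 0e 67 fb cc 3c]
D1: mem[0x20..0x21] <- [ce 19]
D2: mem[0x0f..0x11] <- [84 0e 67]
D3: mem[0x15..0x17] <- [0e 67 fb]
D4: mem[0x18..0x1b] <- [84 0e 67 ce]
D5: mem[0x1e..0x20] <- [4c 11 0e]
query mem[0x1b]=0xce, mem[0x1f]=0x11, mem[0x01]=0xac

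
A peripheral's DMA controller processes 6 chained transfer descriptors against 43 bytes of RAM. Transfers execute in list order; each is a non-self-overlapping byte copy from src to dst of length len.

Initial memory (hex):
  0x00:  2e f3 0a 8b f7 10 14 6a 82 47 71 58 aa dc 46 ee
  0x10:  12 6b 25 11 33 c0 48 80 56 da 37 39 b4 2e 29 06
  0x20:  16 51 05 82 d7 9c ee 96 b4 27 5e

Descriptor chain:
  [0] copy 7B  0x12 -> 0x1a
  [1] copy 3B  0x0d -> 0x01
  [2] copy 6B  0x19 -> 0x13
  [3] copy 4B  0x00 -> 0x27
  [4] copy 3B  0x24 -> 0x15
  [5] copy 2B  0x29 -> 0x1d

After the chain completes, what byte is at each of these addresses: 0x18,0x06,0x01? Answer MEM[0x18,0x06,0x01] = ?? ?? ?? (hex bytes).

MEM[0x18,0x06,0x01] = 48 14 dc

D0: mem[0x1a..0x20] <- [25 11 33 c0 48 80 56]
D1: mem[0x01..0x03] <- [dc 46 ee]
D2: mem[0x13..0x18] <- [da 25 11 33 c0 48]
D3: mem[0x27..0x2a] <- [2e dc 46 ee]
D4: mem[0x15..0x17] <- [d7 9c ee]
D5: mem[0x1d..0x1e] <- [46 ee]
query mem[0x18]=0x48, mem[0x06]=0x14, mem[0x01]=0xdc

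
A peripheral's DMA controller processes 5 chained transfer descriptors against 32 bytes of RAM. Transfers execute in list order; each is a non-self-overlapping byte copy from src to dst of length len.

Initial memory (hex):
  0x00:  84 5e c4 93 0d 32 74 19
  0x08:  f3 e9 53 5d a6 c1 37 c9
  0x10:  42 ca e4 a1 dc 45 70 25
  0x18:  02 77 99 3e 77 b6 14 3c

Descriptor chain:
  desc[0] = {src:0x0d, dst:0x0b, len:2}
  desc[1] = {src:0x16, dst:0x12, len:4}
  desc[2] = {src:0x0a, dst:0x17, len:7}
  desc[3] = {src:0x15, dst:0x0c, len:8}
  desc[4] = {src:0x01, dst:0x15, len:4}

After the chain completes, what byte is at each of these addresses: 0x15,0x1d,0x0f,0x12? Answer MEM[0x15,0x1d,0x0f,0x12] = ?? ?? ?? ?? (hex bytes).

MEM[0x15,0x1d,0x0f,0x12] = 5e 42 c1 37

D0: mem[0x0b..0x0c] <- [c1 37]
D1: mem[0x12..0x15] <- [70 25 02 77]
D2: mem[0x17..0x1d] <- [53 c1 37 c1 37 c9 42]
D3: mem[0x0c..0x13] <- [77 70 53 c1 37 c1 37 c9]
D4: mem[0x15..0x18] <- [5e c4 93 0d]
query mem[0x15]=0x5e, mem[0x1d]=0x42, mem[0x0f]=0xc1, mem[0x12]=0x37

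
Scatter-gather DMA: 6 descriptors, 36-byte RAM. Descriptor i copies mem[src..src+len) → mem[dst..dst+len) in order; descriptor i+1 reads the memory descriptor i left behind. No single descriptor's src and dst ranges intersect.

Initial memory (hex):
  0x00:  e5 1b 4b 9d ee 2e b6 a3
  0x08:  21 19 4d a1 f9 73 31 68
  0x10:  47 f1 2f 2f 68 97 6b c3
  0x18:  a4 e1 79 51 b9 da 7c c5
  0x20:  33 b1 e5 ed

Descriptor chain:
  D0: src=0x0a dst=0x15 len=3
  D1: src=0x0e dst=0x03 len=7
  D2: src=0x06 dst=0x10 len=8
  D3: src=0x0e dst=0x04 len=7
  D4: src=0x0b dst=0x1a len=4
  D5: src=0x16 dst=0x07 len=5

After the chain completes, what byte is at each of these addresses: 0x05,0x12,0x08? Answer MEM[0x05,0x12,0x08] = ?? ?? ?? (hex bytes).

[0] 0x0a->0x15 len=3 : 4d a1 f9
[1] 0x0e->0x03 len=7 : 31 68 47 f1 2f 2f 68
[2] 0x06->0x10 len=8 : f1 2f 2f 68 4d a1 f9 73
[3] 0x0e->0x04 len=7 : 31 68 f1 2f 2f 68 4d
[4] 0x0b->0x1a len=4 : a1 f9 73 31
[5] 0x16->0x07 len=5 : f9 73 a4 e1 a1
query mem[0x05]=0x68, mem[0x12]=0x2f, mem[0x08]=0x73

MEM[0x05,0x12,0x08] = 68 2f 73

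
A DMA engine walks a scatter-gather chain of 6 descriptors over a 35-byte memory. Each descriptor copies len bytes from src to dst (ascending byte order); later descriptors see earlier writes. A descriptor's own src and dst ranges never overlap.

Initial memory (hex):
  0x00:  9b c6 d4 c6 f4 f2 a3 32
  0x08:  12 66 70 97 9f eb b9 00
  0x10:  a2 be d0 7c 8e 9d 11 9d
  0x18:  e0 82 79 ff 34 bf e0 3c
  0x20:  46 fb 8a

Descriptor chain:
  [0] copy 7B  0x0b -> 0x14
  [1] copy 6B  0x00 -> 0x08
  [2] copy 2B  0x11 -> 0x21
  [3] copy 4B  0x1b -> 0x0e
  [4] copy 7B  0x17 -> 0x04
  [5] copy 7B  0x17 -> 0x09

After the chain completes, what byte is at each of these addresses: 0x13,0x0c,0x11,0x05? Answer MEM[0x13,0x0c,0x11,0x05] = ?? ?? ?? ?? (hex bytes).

MEM[0x13,0x0c,0x11,0x05] = 7c be e0 00

[0] 0x0b->0x14 len=7 : 97 9f eb b9 00 a2 be
[1] 0x00->0x08 len=6 : 9b c6 d4 c6 f4 f2
[2] 0x11->0x21 len=2 : be d0
[3] 0x1b->0x0e len=4 : ff 34 bf e0
[4] 0x17->0x04 len=7 : b9 00 a2 be ff 34 bf
[5] 0x17->0x09 len=7 : b9 00 a2 be ff 34 bf
query mem[0x13]=0x7c, mem[0x0c]=0xbe, mem[0x11]=0xe0, mem[0x05]=0x00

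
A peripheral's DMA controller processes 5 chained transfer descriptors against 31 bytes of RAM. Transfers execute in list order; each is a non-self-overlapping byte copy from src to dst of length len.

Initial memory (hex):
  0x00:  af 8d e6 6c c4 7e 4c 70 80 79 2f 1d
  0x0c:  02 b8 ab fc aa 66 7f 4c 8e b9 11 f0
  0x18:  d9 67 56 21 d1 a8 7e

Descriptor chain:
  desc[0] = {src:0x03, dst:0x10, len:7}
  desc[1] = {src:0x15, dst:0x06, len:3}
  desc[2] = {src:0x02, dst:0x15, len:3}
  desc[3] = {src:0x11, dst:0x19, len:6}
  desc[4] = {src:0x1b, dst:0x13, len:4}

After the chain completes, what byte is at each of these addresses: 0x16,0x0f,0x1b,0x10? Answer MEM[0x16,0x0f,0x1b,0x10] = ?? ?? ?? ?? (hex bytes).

MEM[0x16,0x0f,0x1b,0x10] = 6c fc 4c 6c

D0: mem[0x10..0x16] <- [6c c4 7e 4c 70 80 79]
D1: mem[0x06..0x08] <- [80 79 f0]
D2: mem[0x15..0x17] <- [e6 6c c4]
D3: mem[0x19..0x1e] <- [c4 7e 4c 70 e6 6c]
D4: mem[0x13..0x16] <- [4c 70 e6 6c]
query mem[0x16]=0x6c, mem[0x0f]=0xfc, mem[0x1b]=0x4c, mem[0x10]=0x6c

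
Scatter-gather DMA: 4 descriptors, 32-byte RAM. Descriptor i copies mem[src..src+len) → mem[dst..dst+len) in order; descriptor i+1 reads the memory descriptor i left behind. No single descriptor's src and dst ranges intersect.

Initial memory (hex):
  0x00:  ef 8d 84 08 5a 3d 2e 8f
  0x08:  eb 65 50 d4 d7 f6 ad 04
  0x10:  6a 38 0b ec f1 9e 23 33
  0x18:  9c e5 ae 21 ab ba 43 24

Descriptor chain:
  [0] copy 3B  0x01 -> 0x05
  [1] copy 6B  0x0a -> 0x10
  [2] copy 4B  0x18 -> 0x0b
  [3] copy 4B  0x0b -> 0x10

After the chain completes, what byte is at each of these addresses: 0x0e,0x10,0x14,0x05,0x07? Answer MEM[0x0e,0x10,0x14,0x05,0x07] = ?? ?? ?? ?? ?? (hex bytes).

[0] 0x01->0x05 len=3 : 8d 84 08
[1] 0x0a->0x10 len=6 : 50 d4 d7 f6 ad 04
[2] 0x18->0x0b len=4 : 9c e5 ae 21
[3] 0x0b->0x10 len=4 : 9c e5 ae 21
query mem[0x0e]=0x21, mem[0x10]=0x9c, mem[0x14]=0xad, mem[0x05]=0x8d, mem[0x07]=0x08

MEM[0x0e,0x10,0x14,0x05,0x07] = 21 9c ad 8d 08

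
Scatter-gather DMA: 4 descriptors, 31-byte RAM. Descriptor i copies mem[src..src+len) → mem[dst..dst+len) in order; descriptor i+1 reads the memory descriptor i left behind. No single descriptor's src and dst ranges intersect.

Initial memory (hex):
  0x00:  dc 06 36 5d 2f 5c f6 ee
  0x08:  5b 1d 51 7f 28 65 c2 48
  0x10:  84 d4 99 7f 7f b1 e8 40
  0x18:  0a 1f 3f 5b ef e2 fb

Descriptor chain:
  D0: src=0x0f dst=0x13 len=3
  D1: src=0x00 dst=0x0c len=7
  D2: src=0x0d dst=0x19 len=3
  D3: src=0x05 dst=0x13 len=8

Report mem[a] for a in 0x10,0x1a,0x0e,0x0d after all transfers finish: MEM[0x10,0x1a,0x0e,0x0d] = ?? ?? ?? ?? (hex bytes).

[0] 0x0f->0x13 len=3 : 48 84 d4
[1] 0x00->0x0c len=7 : dc 06 36 5d 2f 5c f6
[2] 0x0d->0x19 len=3 : 06 36 5d
[3] 0x05->0x13 len=8 : 5c f6 ee 5b 1d 51 7f dc
query mem[0x10]=0x2f, mem[0x1a]=0xdc, mem[0x0e]=0x36, mem[0x0d]=0x06

MEM[0x10,0x1a,0x0e,0x0d] = 2f dc 36 06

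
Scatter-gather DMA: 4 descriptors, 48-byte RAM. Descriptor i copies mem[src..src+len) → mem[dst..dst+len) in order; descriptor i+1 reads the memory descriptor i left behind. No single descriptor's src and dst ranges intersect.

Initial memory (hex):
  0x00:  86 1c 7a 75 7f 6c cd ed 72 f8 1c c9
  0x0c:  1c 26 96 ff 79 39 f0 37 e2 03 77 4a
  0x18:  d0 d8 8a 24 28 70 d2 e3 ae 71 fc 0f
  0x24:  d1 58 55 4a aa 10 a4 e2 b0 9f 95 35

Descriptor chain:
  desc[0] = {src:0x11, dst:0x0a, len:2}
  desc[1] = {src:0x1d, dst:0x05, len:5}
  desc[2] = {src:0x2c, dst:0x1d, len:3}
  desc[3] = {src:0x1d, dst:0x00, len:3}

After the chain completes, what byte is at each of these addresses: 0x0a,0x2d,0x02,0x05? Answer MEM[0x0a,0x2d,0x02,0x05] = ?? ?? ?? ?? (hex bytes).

MEM[0x0a,0x2d,0x02,0x05] = 39 9f 95 70

D0: mem[0x0a..0x0b] <- [39 f0]
D1: mem[0x05..0x09] <- [70 d2 e3 ae 71]
D2: mem[0x1d..0x1f] <- [b0 9f 95]
D3: mem[0x00..0x02] <- [b0 9f 95]
query mem[0x0a]=0x39, mem[0x2d]=0x9f, mem[0x02]=0x95, mem[0x05]=0x70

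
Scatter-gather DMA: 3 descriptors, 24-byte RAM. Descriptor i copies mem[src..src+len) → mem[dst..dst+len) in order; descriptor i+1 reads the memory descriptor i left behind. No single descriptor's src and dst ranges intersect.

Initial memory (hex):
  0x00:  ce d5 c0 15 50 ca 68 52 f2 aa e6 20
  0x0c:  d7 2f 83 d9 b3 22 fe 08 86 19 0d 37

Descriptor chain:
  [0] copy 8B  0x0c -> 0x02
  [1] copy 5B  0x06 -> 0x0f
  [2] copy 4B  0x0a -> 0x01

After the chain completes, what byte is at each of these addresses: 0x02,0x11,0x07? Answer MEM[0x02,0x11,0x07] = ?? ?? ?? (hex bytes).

[0] 0x0c->0x02 len=8 : d7 2f 83 d9 b3 22 fe 08
[1] 0x06->0x0f len=5 : b3 22 fe 08 e6
[2] 0x0a->0x01 len=4 : e6 20 d7 2f
query mem[0x02]=0x20, mem[0x11]=0xfe, mem[0x07]=0x22

MEM[0x02,0x11,0x07] = 20 fe 22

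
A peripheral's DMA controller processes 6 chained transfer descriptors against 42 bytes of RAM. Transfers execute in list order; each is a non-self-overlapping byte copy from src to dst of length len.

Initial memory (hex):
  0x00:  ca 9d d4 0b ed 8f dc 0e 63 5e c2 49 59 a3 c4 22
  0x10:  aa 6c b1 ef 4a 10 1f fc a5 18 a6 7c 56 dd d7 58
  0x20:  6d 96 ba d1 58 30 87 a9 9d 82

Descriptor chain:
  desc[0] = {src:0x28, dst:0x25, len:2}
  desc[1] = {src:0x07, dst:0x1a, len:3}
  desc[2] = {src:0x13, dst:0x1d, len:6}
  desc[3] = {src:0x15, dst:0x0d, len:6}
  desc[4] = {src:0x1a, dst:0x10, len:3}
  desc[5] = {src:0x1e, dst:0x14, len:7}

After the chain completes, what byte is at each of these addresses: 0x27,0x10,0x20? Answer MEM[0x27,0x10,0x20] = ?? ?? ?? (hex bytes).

#0 dst[0x25+2] := {0x9d,0x82}
#1 dst[0x1a+3] := {0x0e,0x63,0x5e}
#2 dst[0x1d+6] := {0xef,0x4a,0x10,0x1f,0xfc,0xa5}
#3 dst[0x0d+6] := {0x10,0x1f,0xfc,0xa5,0x18,0x0e}
#4 dst[0x10+3] := {0x0e,0x63,0x5e}
#5 dst[0x14+7] := {0x4a,0x10,0x1f,0xfc,0xa5,0xd1,0x58}
query mem[0x27]=0xa9, mem[0x10]=0x0e, mem[0x20]=0x1f

MEM[0x27,0x10,0x20] = a9 0e 1f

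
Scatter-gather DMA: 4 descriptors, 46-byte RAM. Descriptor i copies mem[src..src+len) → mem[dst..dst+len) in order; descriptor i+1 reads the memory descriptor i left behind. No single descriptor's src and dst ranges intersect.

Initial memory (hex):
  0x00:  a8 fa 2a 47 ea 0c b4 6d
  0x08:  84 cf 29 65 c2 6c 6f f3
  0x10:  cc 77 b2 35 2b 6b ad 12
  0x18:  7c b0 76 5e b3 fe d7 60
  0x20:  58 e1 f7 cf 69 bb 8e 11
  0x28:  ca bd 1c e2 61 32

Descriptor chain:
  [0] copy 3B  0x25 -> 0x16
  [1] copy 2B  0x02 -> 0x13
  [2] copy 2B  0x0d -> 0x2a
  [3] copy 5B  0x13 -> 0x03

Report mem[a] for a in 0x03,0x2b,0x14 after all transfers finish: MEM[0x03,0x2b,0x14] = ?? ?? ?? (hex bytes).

MEM[0x03,0x2b,0x14] = 2a 6f 47

D0: mem[0x16..0x18] <- [bb 8e 11]
D1: mem[0x13..0x14] <- [2a 47]
D2: mem[0x2a..0x2b] <- [6c 6f]
D3: mem[0x03..0x07] <- [2a 47 6b bb 8e]
query mem[0x03]=0x2a, mem[0x2b]=0x6f, mem[0x14]=0x47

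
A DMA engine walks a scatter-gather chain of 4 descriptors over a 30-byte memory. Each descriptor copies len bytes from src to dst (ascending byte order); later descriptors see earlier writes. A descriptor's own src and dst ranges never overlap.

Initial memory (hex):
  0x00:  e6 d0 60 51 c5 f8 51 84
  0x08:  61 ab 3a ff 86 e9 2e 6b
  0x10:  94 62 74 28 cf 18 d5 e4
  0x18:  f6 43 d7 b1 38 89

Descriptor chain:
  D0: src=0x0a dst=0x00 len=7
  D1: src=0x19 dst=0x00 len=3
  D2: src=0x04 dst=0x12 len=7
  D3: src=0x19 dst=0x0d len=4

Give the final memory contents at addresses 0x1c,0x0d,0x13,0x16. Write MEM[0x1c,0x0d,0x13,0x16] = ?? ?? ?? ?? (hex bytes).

MEM[0x1c,0x0d,0x13,0x16] = 38 43 6b 61

#0 dst[0x00+7] := {0x3a,0xff,0x86,0xe9,0x2e,0x6b,0x94}
#1 dst[0x00+3] := {0x43,0xd7,0xb1}
#2 dst[0x12+7] := {0x2e,0x6b,0x94,0x84,0x61,0xab,0x3a}
#3 dst[0x0d+4] := {0x43,0xd7,0xb1,0x38}
query mem[0x1c]=0x38, mem[0x0d]=0x43, mem[0x13]=0x6b, mem[0x16]=0x61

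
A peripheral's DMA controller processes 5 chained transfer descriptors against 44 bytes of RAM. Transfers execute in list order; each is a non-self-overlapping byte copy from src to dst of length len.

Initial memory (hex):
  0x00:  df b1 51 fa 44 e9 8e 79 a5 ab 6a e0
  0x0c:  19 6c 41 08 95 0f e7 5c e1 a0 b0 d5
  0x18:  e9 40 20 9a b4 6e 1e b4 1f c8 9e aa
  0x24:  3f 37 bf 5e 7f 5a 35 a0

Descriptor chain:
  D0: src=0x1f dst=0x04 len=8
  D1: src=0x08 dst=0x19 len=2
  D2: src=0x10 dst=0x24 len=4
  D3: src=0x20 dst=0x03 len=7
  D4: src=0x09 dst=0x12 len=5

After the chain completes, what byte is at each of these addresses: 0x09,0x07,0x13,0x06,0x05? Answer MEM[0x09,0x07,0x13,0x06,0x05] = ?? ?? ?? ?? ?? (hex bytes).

  after D0: wrote 8B at 0x04 = b41fc89eaa3f37bf
  after D1: wrote 2B at 0x19 = aa3f
  after D2: wrote 4B at 0x24 = 950fe75c
  after D3: wrote 7B at 0x03 = 1fc89eaa950fe7
  after D4: wrote 5B at 0x12 = e737bf196c
query mem[0x09]=0xe7, mem[0x07]=0x95, mem[0x13]=0x37, mem[0x06]=0xaa, mem[0x05]=0x9e

MEM[0x09,0x07,0x13,0x06,0x05] = e7 95 37 aa 9e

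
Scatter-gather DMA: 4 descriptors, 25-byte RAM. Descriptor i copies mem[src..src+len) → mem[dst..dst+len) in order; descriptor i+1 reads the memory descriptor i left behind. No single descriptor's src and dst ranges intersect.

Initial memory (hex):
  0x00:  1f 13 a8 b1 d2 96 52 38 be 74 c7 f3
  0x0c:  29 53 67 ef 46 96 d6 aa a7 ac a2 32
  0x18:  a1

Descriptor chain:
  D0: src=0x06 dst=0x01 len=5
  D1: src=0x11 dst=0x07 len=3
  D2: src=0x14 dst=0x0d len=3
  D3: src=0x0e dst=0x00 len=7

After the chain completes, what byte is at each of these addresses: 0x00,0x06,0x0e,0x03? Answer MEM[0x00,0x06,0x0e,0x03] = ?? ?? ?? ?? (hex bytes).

D0: mem[0x01..0x05] <- [52 38 be 74 c7]
D1: mem[0x07..0x09] <- [96 d6 aa]
D2: mem[0x0d..0x0f] <- [a7 ac a2]
D3: mem[0x00..0x06] <- [ac a2 46 96 d6 aa a7]
query mem[0x00]=0xac, mem[0x06]=0xa7, mem[0x0e]=0xac, mem[0x03]=0x96

MEM[0x00,0x06,0x0e,0x03] = ac a7 ac 96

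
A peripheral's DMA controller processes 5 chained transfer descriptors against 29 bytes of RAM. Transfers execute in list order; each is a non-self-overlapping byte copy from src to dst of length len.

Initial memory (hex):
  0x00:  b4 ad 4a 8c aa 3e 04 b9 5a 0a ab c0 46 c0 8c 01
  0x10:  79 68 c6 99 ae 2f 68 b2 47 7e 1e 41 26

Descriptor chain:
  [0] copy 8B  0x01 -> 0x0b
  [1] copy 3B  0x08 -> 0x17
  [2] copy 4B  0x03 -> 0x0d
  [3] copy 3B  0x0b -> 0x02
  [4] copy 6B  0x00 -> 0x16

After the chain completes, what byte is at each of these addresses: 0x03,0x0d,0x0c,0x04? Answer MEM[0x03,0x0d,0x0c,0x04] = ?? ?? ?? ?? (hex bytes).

D0: mem[0x0b..0x12] <- [ad 4a 8c aa 3e 04 b9 5a]
D1: mem[0x17..0x19] <- [5a 0a ab]
D2: mem[0x0d..0x10] <- [8c aa 3e 04]
D3: mem[0x02..0x04] <- [ad 4a 8c]
D4: mem[0x16..0x1b] <- [b4 ad ad 4a 8c 3e]
query mem[0x03]=0x4a, mem[0x0d]=0x8c, mem[0x0c]=0x4a, mem[0x04]=0x8c

MEM[0x03,0x0d,0x0c,0x04] = 4a 8c 4a 8c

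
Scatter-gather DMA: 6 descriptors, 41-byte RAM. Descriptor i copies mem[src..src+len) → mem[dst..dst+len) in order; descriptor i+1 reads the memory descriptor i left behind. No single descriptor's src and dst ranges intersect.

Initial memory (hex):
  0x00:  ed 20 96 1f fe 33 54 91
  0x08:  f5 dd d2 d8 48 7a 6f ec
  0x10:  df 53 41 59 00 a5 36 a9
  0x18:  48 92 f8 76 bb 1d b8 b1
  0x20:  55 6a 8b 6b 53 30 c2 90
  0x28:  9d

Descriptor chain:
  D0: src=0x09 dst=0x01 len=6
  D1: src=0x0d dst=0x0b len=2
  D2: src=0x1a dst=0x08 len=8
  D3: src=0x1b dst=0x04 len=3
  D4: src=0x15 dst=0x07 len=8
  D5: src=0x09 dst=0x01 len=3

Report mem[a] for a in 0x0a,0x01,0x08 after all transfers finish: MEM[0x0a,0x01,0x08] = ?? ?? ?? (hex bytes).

#0 dst[0x01+6] := {0xdd,0xd2,0xd8,0x48,0x7a,0x6f}
#1 dst[0x0b+2] := {0x7a,0x6f}
#2 dst[0x08+8] := {0xf8,0x76,0xbb,0x1d,0xb8,0xb1,0x55,0x6a}
#3 dst[0x04+3] := {0x76,0xbb,0x1d}
#4 dst[0x07+8] := {0xa5,0x36,0xa9,0x48,0x92,0xf8,0x76,0xbb}
#5 dst[0x01+3] := {0xa9,0x48,0x92}
query mem[0x0a]=0x48, mem[0x01]=0xa9, mem[0x08]=0x36

MEM[0x0a,0x01,0x08] = 48 a9 36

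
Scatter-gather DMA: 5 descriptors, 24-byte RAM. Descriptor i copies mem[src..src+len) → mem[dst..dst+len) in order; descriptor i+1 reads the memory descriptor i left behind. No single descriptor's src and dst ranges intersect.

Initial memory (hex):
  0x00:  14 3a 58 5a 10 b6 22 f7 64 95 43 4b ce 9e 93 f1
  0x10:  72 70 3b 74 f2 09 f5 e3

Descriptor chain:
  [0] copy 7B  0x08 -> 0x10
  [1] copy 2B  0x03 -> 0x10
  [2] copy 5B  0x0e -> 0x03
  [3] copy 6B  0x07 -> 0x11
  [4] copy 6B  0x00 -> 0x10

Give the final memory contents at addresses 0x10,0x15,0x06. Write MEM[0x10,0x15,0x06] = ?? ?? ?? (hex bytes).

MEM[0x10,0x15,0x06] = 14 5a 10

D0: mem[0x10..0x16] <- [64 95 43 4b ce 9e 93]
D1: mem[0x10..0x11] <- [5a 10]
D2: mem[0x03..0x07] <- [93 f1 5a 10 43]
D3: mem[0x11..0x16] <- [43 64 95 43 4b ce]
D4: mem[0x10..0x15] <- [14 3a 58 93 f1 5a]
query mem[0x10]=0x14, mem[0x15]=0x5a, mem[0x06]=0x10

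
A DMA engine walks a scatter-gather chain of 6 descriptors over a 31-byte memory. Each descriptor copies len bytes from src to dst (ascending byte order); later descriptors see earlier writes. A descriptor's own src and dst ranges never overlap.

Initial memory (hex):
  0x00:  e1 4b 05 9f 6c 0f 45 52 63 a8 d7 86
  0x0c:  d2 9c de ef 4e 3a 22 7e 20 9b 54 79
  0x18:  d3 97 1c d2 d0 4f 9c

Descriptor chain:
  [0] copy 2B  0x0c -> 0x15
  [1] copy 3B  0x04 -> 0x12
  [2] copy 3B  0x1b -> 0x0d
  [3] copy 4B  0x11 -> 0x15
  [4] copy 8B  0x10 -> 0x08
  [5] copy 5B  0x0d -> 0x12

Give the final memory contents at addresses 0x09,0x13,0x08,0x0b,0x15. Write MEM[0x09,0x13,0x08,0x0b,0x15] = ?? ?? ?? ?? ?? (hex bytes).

MEM[0x09,0x13,0x08,0x0b,0x15] = 3a 6c 4e 0f 4e

D0: mem[0x15..0x16] <- [d2 9c]
D1: mem[0x12..0x14] <- [6c 0f 45]
D2: mem[0x0d..0x0f] <- [d2 d0 4f]
D3: mem[0x15..0x18] <- [3a 6c 0f 45]
D4: mem[0x08..0x0f] <- [4e 3a 6c 0f 45 3a 6c 0f]
D5: mem[0x12..0x16] <- [3a 6c 0f 4e 3a]
query mem[0x09]=0x3a, mem[0x13]=0x6c, mem[0x08]=0x4e, mem[0x0b]=0x0f, mem[0x15]=0x4e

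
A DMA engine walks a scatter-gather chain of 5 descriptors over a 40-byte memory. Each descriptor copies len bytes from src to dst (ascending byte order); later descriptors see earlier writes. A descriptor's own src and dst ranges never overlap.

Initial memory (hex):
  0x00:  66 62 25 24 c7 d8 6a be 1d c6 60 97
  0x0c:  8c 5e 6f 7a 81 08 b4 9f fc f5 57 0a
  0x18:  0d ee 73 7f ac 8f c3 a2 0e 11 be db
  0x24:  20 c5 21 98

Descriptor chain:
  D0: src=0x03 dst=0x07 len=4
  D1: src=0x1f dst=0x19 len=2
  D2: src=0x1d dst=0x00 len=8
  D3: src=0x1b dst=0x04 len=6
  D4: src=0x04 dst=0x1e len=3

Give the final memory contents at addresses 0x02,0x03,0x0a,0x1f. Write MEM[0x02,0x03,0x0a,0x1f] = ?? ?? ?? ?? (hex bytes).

[0] 0x03->0x07 len=4 : 24 c7 d8 6a
[1] 0x1f->0x19 len=2 : a2 0e
[2] 0x1d->0x00 len=8 : 8f c3 a2 0e 11 be db 20
[3] 0x1b->0x04 len=6 : 7f ac 8f c3 a2 0e
[4] 0x04->0x1e len=3 : 7f ac 8f
query mem[0x02]=0xa2, mem[0x03]=0x0e, mem[0x0a]=0x6a, mem[0x1f]=0xac

MEM[0x02,0x03,0x0a,0x1f] = a2 0e 6a ac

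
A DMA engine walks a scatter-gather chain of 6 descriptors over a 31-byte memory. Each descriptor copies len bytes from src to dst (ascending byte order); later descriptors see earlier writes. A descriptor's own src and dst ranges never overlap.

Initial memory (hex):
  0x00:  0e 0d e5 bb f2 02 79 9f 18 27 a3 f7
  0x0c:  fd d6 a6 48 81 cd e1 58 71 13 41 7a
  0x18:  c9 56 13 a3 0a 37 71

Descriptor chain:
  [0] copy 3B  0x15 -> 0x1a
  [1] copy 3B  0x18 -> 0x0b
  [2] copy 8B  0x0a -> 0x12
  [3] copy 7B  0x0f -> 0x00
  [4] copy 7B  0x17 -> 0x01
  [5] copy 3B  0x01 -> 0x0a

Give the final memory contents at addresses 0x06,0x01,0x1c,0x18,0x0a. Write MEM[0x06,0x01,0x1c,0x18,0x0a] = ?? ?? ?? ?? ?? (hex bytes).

MEM[0x06,0x01,0x1c,0x18,0x0a] = 7a 48 7a 81 48

  after D0: wrote 3B at 0x1a = 13417a
  after D1: wrote 3B at 0x0b = c95613
  after D2: wrote 8B at 0x12 = a3c95613a64881cd
  after D3: wrote 7B at 0x00 = 4881cda3c95613
  after D4: wrote 7B at 0x01 = 4881cd13417a37
  after D5: wrote 3B at 0x0a = 4881cd
query mem[0x06]=0x7a, mem[0x01]=0x48, mem[0x1c]=0x7a, mem[0x18]=0x81, mem[0x0a]=0x48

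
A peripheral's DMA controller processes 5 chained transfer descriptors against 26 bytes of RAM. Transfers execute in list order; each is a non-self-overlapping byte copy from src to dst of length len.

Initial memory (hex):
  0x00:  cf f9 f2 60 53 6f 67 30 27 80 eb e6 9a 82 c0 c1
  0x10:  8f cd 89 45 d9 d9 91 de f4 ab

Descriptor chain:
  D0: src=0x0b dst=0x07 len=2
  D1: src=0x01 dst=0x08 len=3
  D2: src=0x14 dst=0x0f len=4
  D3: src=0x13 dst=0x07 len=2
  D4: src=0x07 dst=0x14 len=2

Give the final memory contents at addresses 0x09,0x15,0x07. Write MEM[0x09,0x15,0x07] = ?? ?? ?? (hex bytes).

  after D0: wrote 2B at 0x07 = e69a
  after D1: wrote 3B at 0x08 = f9f260
  after D2: wrote 4B at 0x0f = d9d991de
  after D3: wrote 2B at 0x07 = 45d9
  after D4: wrote 2B at 0x14 = 45d9
query mem[0x09]=0xf2, mem[0x15]=0xd9, mem[0x07]=0x45

MEM[0x09,0x15,0x07] = f2 d9 45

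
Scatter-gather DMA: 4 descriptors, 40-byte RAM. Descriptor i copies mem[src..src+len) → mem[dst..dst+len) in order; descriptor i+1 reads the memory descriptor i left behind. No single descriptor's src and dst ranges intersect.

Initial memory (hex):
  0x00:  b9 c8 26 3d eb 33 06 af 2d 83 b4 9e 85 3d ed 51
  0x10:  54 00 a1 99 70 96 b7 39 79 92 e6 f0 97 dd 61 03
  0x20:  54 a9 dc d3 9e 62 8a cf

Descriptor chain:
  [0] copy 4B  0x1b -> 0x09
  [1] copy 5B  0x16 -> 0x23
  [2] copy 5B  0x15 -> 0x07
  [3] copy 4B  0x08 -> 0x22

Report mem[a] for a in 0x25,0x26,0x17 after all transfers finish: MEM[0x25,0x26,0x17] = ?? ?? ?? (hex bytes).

[0] 0x1b->0x09 len=4 : f0 97 dd 61
[1] 0x16->0x23 len=5 : b7 39 79 92 e6
[2] 0x15->0x07 len=5 : 96 b7 39 79 92
[3] 0x08->0x22 len=4 : b7 39 79 92
query mem[0x25]=0x92, mem[0x26]=0x92, mem[0x17]=0x39

MEM[0x25,0x26,0x17] = 92 92 39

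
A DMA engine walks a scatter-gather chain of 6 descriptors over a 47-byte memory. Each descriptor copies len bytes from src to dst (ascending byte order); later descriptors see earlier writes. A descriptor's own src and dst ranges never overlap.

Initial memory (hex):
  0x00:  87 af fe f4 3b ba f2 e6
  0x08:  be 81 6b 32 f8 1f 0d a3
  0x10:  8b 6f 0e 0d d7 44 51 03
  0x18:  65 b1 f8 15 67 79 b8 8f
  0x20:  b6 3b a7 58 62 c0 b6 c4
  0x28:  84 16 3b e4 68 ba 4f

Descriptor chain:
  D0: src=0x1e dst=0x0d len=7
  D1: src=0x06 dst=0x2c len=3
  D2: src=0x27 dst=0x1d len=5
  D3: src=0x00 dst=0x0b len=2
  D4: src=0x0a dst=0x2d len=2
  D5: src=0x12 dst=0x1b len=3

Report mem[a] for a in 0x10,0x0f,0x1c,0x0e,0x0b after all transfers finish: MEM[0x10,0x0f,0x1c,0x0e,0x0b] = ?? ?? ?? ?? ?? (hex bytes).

[0] 0x1e->0x0d len=7 : b8 8f b6 3b a7 58 62
[1] 0x06->0x2c len=3 : f2 e6 be
[2] 0x27->0x1d len=5 : c4 84 16 3b e4
[3] 0x00->0x0b len=2 : 87 af
[4] 0x0a->0x2d len=2 : 6b 87
[5] 0x12->0x1b len=3 : 58 62 d7
query mem[0x10]=0x3b, mem[0x0f]=0xb6, mem[0x1c]=0x62, mem[0x0e]=0x8f, mem[0x0b]=0x87

MEM[0x10,0x0f,0x1c,0x0e,0x0b] = 3b b6 62 8f 87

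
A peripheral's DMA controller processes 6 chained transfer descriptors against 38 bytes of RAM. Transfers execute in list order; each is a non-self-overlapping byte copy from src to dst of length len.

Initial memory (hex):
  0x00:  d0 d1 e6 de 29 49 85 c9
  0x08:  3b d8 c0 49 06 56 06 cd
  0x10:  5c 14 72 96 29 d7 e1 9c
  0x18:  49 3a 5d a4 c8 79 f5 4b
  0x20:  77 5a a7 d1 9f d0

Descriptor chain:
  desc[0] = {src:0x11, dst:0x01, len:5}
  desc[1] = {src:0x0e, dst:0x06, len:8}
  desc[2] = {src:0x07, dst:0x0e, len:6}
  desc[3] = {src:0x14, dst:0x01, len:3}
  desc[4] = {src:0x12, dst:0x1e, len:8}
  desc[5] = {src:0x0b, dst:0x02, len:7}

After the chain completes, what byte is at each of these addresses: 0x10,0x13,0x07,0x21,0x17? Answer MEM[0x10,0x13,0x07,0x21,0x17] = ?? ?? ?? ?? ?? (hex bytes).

#0 dst[0x01+5] := {0x14,0x72,0x96,0x29,0xd7}
#1 dst[0x06+8] := {0x06,0xcd,0x5c,0x14,0x72,0x96,0x29,0xd7}
#2 dst[0x0e+6] := {0xcd,0x5c,0x14,0x72,0x96,0x29}
#3 dst[0x01+3] := {0x29,0xd7,0xe1}
#4 dst[0x1e+8] := {0x96,0x29,0x29,0xd7,0xe1,0x9c,0x49,0x3a}
#5 dst[0x02+7] := {0x96,0x29,0xd7,0xcd,0x5c,0x14,0x72}
query mem[0x10]=0x14, mem[0x13]=0x29, mem[0x07]=0x14, mem[0x21]=0xd7, mem[0x17]=0x9c

MEM[0x10,0x13,0x07,0x21,0x17] = 14 29 14 d7 9c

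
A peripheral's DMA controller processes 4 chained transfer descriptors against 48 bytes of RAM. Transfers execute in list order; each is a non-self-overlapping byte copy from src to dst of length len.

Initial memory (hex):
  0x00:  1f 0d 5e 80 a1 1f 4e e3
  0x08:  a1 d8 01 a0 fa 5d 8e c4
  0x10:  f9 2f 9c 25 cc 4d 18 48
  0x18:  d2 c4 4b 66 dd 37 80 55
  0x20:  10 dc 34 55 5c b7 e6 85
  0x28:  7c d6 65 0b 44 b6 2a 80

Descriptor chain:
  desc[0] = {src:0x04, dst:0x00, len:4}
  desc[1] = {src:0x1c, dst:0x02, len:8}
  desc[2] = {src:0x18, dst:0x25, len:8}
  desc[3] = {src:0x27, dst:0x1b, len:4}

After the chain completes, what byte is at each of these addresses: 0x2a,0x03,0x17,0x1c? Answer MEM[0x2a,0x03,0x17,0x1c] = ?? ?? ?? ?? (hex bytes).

D0: mem[0x00..0x03] <- [a1 1f 4e e3]
D1: mem[0x02..0x09] <- [dd 37 80 55 10 dc 34 55]
D2: mem[0x25..0x2c] <- [d2 c4 4b 66 dd 37 80 55]
D3: mem[0x1b..0x1e] <- [4b 66 dd 37]
query mem[0x2a]=0x37, mem[0x03]=0x37, mem[0x17]=0x48, mem[0x1c]=0x66

MEM[0x2a,0x03,0x17,0x1c] = 37 37 48 66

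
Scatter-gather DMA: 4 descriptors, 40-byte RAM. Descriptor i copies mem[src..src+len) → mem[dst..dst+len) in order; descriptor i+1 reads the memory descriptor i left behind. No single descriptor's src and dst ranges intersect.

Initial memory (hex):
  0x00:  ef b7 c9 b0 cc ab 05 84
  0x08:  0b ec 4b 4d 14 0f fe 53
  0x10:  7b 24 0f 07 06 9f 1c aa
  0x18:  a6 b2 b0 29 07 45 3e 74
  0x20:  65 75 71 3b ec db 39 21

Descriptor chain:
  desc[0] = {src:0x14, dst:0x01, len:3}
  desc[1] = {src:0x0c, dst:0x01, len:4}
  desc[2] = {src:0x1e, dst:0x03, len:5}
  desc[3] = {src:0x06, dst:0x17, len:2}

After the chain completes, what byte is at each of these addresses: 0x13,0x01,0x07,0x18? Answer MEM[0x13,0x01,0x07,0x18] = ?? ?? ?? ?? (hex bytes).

D0: mem[0x01..0x03] <- [06 9f 1c]
D1: mem[0x01..0x04] <- [14 0f fe 53]
D2: mem[0x03..0x07] <- [3e 74 65 75 71]
D3: mem[0x17..0x18] <- [75 71]
query mem[0x13]=0x07, mem[0x01]=0x14, mem[0x07]=0x71, mem[0x18]=0x71

MEM[0x13,0x01,0x07,0x18] = 07 14 71 71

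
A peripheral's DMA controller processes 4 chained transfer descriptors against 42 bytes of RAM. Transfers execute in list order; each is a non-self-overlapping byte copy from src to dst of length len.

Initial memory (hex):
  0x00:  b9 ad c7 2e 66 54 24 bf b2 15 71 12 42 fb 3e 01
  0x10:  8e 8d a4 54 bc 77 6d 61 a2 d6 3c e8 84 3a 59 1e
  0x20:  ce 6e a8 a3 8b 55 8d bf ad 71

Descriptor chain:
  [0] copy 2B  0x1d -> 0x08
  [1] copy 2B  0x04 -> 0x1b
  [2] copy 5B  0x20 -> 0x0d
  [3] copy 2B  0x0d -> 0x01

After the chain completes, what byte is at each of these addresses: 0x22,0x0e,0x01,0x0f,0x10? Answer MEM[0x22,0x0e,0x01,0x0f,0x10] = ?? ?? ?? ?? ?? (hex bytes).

#0 dst[0x08+2] := {0x3a,0x59}
#1 dst[0x1b+2] := {0x66,0x54}
#2 dst[0x0d+5] := {0xce,0x6e,0xa8,0xa3,0x8b}
#3 dst[0x01+2] := {0xce,0x6e}
query mem[0x22]=0xa8, mem[0x0e]=0x6e, mem[0x01]=0xce, mem[0x0f]=0xa8, mem[0x10]=0xa3

MEM[0x22,0x0e,0x01,0x0f,0x10] = a8 6e ce a8 a3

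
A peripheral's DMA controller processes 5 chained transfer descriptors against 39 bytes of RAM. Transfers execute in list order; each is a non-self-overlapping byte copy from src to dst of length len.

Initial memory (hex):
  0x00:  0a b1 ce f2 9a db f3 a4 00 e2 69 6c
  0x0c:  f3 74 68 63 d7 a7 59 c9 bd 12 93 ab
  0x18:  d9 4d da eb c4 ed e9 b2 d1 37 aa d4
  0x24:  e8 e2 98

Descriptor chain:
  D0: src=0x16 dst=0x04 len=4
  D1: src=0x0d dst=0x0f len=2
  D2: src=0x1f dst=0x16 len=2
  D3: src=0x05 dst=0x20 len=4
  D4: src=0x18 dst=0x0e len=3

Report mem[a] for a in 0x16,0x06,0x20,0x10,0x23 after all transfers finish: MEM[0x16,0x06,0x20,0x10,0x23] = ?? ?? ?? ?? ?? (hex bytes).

[0] 0x16->0x04 len=4 : 93 ab d9 4d
[1] 0x0d->0x0f len=2 : 74 68
[2] 0x1f->0x16 len=2 : b2 d1
[3] 0x05->0x20 len=4 : ab d9 4d 00
[4] 0x18->0x0e len=3 : d9 4d da
query mem[0x16]=0xb2, mem[0x06]=0xd9, mem[0x20]=0xab, mem[0x10]=0xda, mem[0x23]=0x00

MEM[0x16,0x06,0x20,0x10,0x23] = b2 d9 ab da 00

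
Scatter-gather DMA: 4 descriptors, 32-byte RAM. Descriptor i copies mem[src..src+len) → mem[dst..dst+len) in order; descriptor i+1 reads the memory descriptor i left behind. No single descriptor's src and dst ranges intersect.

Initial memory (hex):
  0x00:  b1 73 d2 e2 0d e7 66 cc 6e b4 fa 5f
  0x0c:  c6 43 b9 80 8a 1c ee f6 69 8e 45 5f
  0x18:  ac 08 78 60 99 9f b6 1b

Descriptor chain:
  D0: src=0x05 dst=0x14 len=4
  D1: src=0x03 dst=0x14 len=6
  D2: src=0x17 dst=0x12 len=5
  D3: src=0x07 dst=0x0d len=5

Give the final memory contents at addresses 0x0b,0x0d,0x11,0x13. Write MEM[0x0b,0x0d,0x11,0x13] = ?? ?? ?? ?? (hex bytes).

[0] 0x05->0x14 len=4 : e7 66 cc 6e
[1] 0x03->0x14 len=6 : e2 0d e7 66 cc 6e
[2] 0x17->0x12 len=5 : 66 cc 6e 78 60
[3] 0x07->0x0d len=5 : cc 6e b4 fa 5f
query mem[0x0b]=0x5f, mem[0x0d]=0xcc, mem[0x11]=0x5f, mem[0x13]=0xcc

MEM[0x0b,0x0d,0x11,0x13] = 5f cc 5f cc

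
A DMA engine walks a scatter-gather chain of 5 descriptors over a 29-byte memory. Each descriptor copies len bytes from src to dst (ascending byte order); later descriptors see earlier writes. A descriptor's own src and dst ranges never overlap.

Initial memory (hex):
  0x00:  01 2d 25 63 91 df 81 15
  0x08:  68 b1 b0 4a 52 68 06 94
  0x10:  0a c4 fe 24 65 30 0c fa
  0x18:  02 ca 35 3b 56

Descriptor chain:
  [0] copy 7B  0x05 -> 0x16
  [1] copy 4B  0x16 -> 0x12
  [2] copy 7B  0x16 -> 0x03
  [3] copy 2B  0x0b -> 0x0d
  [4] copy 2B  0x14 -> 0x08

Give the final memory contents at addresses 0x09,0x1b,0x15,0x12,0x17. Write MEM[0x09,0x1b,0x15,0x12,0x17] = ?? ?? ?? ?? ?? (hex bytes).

MEM[0x09,0x1b,0x15,0x12,0x17] = 68 b0 68 df 81

D0: mem[0x16..0x1c] <- [df 81 15 68 b1 b0 4a]
D1: mem[0x12..0x15] <- [df 81 15 68]
D2: mem[0x03..0x09] <- [df 81 15 68 b1 b0 4a]
D3: mem[0x0d..0x0e] <- [4a 52]
D4: mem[0x08..0x09] <- [15 68]
query mem[0x09]=0x68, mem[0x1b]=0xb0, mem[0x15]=0x68, mem[0x12]=0xdf, mem[0x17]=0x81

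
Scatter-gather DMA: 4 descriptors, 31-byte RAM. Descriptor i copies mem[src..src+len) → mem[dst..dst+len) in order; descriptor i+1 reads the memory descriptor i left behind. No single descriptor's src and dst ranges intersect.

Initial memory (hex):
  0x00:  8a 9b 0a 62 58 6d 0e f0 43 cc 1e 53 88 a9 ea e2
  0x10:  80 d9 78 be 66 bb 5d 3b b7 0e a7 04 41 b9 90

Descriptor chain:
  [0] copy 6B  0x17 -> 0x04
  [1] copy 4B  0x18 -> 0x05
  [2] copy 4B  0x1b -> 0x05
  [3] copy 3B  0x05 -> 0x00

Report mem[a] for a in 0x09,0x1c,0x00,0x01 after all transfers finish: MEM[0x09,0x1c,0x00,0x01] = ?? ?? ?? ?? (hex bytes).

MEM[0x09,0x1c,0x00,0x01] = 41 41 04 41

[0] 0x17->0x04 len=6 : 3b b7 0e a7 04 41
[1] 0x18->0x05 len=4 : b7 0e a7 04
[2] 0x1b->0x05 len=4 : 04 41 b9 90
[3] 0x05->0x00 len=3 : 04 41 b9
query mem[0x09]=0x41, mem[0x1c]=0x41, mem[0x00]=0x04, mem[0x01]=0x41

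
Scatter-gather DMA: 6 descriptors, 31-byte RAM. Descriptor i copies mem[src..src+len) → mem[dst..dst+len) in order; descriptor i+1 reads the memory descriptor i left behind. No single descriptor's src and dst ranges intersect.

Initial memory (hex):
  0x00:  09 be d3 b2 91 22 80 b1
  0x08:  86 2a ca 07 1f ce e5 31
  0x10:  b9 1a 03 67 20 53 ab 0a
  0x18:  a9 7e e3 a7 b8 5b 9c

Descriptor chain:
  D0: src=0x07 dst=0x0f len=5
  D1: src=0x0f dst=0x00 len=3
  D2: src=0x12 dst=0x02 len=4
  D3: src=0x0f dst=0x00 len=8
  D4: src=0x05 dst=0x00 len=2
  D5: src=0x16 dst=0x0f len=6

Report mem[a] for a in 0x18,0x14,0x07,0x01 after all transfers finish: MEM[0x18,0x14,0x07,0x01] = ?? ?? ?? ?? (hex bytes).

  after D0: wrote 5B at 0x0f = b1862aca07
  after D1: wrote 3B at 0x00 = b1862a
  after D2: wrote 4B at 0x02 = ca072053
  after D3: wrote 8B at 0x00 = b1862aca072053ab
  after D4: wrote 2B at 0x00 = 2053
  after D5: wrote 6B at 0x0f = ab0aa97ee3a7
query mem[0x18]=0xa9, mem[0x14]=0xa7, mem[0x07]=0xab, mem[0x01]=0x53

MEM[0x18,0x14,0x07,0x01] = a9 a7 ab 53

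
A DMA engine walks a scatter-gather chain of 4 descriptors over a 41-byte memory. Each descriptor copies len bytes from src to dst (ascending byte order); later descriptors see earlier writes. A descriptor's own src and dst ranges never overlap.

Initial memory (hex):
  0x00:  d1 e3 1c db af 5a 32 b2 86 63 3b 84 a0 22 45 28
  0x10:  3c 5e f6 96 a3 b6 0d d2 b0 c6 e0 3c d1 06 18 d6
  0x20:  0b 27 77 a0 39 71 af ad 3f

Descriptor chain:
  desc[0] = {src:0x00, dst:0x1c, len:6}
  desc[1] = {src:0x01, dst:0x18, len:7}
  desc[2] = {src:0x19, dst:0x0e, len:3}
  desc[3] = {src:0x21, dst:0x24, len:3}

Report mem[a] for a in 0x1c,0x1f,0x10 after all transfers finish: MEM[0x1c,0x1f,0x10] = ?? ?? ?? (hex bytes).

MEM[0x1c,0x1f,0x10] = 5a db af

  after D0: wrote 6B at 0x1c = d1e31cdbaf5a
  after D1: wrote 7B at 0x18 = e31cdbaf5a32b2
  after D2: wrote 3B at 0x0e = 1cdbaf
  after D3: wrote 3B at 0x24 = 5a77a0
query mem[0x1c]=0x5a, mem[0x1f]=0xdb, mem[0x10]=0xaf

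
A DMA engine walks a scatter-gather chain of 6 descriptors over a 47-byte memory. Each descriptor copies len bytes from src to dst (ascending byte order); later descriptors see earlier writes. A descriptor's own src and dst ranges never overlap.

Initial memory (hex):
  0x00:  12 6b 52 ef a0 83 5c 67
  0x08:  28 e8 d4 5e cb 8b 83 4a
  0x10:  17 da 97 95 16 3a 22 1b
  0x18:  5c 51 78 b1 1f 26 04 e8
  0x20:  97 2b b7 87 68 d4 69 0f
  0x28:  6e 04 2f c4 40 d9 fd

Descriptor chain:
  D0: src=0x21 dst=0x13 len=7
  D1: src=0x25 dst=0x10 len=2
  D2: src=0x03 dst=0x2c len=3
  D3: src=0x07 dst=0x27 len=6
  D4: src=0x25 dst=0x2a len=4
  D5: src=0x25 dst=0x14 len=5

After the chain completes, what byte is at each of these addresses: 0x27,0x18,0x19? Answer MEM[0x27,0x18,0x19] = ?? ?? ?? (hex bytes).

  after D0: wrote 7B at 0x13 = 2bb78768d4690f
  after D1: wrote 2B at 0x10 = d469
  after D2: wrote 3B at 0x2c = efa083
  after D3: wrote 6B at 0x27 = 6728e8d45ecb
  after D4: wrote 4B at 0x2a = d4696728
  after D5: wrote 5B at 0x14 = d4696728e8
query mem[0x27]=0x67, mem[0x18]=0xe8, mem[0x19]=0x0f

MEM[0x27,0x18,0x19] = 67 e8 0f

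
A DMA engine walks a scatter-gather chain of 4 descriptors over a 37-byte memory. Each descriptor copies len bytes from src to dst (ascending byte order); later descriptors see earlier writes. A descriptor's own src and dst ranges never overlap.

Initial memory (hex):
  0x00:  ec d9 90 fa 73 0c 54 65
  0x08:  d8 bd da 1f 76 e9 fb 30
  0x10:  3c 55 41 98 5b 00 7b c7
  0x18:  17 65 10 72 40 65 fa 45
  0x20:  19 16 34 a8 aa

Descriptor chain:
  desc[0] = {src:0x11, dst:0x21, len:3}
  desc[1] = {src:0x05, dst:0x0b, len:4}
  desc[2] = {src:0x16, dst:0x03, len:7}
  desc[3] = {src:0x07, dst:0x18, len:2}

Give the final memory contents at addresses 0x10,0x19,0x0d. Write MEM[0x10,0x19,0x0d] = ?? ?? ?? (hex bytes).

MEM[0x10,0x19,0x0d] = 3c 72 65

D0: mem[0x21..0x23] <- [55 41 98]
D1: mem[0x0b..0x0e] <- [0c 54 65 d8]
D2: mem[0x03..0x09] <- [7b c7 17 65 10 72 40]
D3: mem[0x18..0x19] <- [10 72]
query mem[0x10]=0x3c, mem[0x19]=0x72, mem[0x0d]=0x65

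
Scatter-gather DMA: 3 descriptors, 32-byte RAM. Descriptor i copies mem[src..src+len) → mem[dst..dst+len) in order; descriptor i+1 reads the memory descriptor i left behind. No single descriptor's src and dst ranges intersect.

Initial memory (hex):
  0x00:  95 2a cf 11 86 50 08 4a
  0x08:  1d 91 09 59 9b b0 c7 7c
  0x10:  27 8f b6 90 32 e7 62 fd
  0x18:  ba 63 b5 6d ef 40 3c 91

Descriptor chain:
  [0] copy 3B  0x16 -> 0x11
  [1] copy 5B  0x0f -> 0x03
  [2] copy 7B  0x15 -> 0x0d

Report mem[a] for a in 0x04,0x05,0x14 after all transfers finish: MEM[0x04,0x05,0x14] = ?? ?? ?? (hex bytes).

D0: mem[0x11..0x13] <- [62 fd ba]
D1: mem[0x03..0x07] <- [7c 27 62 fd ba]
D2: mem[0x0d..0x13] <- [e7 62 fd ba 63 b5 6d]
query mem[0x04]=0x27, mem[0x05]=0x62, mem[0x14]=0x32

MEM[0x04,0x05,0x14] = 27 62 32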